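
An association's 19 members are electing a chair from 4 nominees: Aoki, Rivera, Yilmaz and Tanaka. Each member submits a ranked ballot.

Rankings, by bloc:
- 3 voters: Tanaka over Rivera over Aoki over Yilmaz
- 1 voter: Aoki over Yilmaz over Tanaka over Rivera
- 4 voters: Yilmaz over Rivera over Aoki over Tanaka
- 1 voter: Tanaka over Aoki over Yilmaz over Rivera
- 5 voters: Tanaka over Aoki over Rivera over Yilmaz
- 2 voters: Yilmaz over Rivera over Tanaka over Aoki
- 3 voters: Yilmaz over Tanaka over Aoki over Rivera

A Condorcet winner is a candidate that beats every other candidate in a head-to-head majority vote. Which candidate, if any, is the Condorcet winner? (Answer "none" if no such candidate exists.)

Head-to-head results (19 voters):
Aoki vs Rivera: 10 to 9, Aoki.
Aoki vs Yilmaz: 3+1+1+5 = 10 for Aoki, 9 for Yilmaz — Aoki by 10–9.
Aoki vs Tanaka: Aoki preferred on 1+4 = 5 ballots; Tanaka wins 14–5.
Rivera vs Yilmaz: Rivera preferred on 3+5 = 8 ballots; Yilmaz wins 11–8.
Rivera vs Tanaka: 4+2 = 6 for Rivera, 13 for Tanaka — Tanaka by 13–6.
Yilmaz vs Tanaka: Yilmaz is ranked higher on 1+4+2+3 = 10 ballots, Tanaka on 9. Yilmaz wins 10–9.
Each candidate drops at least one matchup (Aoki loses to Tanaka; Rivera loses to Aoki; Yilmaz loses to Aoki; Tanaka loses to Yilmaz); the cycle Aoki > Yilmaz > Tanaka > Aoki rules out a Condorcet winner.

none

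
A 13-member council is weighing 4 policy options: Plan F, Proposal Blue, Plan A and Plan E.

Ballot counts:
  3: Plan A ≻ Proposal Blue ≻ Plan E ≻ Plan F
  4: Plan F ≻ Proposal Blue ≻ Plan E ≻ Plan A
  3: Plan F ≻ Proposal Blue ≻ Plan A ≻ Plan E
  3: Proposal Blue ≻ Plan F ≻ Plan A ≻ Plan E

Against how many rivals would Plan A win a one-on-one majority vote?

Plan A against each rival (13 council members):
Plan A vs Plan F: 3 to 10, Plan F.
Plan A–Proposal Blue: Proposal Blue 10–3.
Plan A vs Plan E: 9 to 4, Plan A.
Plan A beats Plan E; loses to Plan F, Proposal Blue — 1 pairwise win.

1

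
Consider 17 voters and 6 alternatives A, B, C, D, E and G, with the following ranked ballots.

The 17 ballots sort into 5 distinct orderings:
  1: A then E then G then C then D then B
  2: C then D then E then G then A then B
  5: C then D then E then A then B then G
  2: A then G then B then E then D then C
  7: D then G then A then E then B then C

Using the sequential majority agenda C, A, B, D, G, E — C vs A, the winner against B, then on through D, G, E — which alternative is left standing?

D

Round 1: C vs A — 7–10, A advances.
Round 2: A vs B — 17–0, A advances.
Round 3: A vs D — 3–14, D advances.
Round 4: D vs G — 14–3, D advances.
Round 5: D vs E — 14–3, D advances.
The agenda winner is D.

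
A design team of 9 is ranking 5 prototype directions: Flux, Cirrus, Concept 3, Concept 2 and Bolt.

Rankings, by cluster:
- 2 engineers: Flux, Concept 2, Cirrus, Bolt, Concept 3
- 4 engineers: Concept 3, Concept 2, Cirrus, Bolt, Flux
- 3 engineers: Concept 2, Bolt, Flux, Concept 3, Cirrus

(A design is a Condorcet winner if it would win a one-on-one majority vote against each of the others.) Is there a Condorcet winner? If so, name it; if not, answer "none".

Head-to-head results (9 engineers):
Flux vs Cirrus: Flux is ranked higher on 2+3 = 5 ballots, Cirrus on 4. Flux wins 5–4.
Flux vs Concept 3: Flux preferred on 2+3 = 5 ballots; Flux wins 5–4.
Flux vs Concept 2: 2 to 7, Concept 2.
Flux vs Bolt: Flux preferred on 2 ballots; Bolt wins 7–2.
Cirrus vs Concept 3: 2 for Cirrus, 7 for Concept 3 — Concept 3 by 7–2.
Cirrus vs Concept 2: Cirrus is ranked higher on 0 ballots, Concept 2 on 9. Concept 2 wins 9–0.
Cirrus vs Bolt: 6 to 3, Cirrus.
Concept 3 vs Concept 2: 4 to 5, Concept 2.
Concept 3 vs Bolt: Concept 3 preferred on 4 ballots; Bolt wins 5–4.
Concept 2 vs Bolt: 9 to 0, Concept 2.
Concept 2 wins every pairwise contest, so Concept 2 is the Condorcet winner.

Concept 2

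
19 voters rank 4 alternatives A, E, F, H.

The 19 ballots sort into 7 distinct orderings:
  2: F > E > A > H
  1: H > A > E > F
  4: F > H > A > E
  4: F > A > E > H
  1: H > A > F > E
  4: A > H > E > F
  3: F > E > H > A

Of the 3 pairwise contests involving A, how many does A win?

A against each rival (19 voters):
A vs E: A, 14–5.
A vs F: A is ranked higher on 1+1+4 = 6 ballots, F on 13. F wins 13–6.
A vs H: A, 10–9.
A beats E, H; loses to F — 2 pairwise wins.

2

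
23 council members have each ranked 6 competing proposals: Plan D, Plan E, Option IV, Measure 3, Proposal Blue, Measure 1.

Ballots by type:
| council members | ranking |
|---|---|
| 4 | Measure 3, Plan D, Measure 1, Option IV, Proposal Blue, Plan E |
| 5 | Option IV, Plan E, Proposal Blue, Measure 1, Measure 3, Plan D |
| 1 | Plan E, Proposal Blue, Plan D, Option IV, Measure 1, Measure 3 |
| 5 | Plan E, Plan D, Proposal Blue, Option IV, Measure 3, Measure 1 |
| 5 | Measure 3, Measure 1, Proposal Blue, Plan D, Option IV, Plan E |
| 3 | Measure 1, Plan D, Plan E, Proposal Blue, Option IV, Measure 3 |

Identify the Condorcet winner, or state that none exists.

Pairwise majorities:
Plan D vs Plan E: Plan D wins 12–11.
Plan D–Option IV: Plan D 18–5.
Plan D–Measure 3: Measure 3 14–9.
Plan D–Proposal Blue: Plan D 12–11.
Plan D vs Measure 1: Plan D preferred on 4+1+5 = 10 ballots; Measure 1 wins 13–10.
Plan E vs Option IV: 1+5+3 = 9 for Plan E, 14 for Option IV — Option IV by 14–9.
Plan E vs Measure 3: Plan E, 14–9.
Plan E–Proposal Blue: Plan E 14–9.
Plan E vs Measure 1: Measure 1, 12–11.
Option IV vs Measure 3: 14 to 9, Option IV.
Option IV vs Proposal Blue: Proposal Blue, 14–9.
Option IV–Measure 1: Measure 1 12–11.
Measure 3 vs Proposal Blue: Proposal Blue wins 14–9.
Measure 3 vs Measure 1: 14 to 9, Measure 3.
Proposal Blue vs Measure 1: Proposal Blue is ranked higher on 5+1+5 = 11 ballots, Measure 1 on 12. Measure 1 wins 12–11.
Each option drops at least one matchup (Plan D loses to Measure 3; Plan E loses to Plan D; Option IV loses to Plan D; Measure 3 loses to Plan E; Proposal Blue loses to Plan D; Measure 1 loses to Measure 3); the cycle Plan D → Plan E → Measure 3 → Plan D rules out a Condorcet winner.

none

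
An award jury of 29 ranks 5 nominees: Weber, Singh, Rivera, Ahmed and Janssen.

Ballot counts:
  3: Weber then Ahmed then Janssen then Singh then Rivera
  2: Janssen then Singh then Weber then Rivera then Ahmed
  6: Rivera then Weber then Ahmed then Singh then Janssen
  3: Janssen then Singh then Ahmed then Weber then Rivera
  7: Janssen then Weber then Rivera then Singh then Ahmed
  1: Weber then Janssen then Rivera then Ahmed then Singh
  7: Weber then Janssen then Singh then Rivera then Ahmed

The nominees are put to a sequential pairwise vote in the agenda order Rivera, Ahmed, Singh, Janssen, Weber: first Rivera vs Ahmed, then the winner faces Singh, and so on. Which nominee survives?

Weber

Round 1: Rivera vs Ahmed — 23–6, Rivera advances.
Round 2: Rivera vs Singh — 14–15, Singh advances.
Round 3: Singh vs Janssen — 6–23, Janssen advances.
Round 4: Janssen vs Weber — 12–17, Weber advances.
The agenda winner is Weber.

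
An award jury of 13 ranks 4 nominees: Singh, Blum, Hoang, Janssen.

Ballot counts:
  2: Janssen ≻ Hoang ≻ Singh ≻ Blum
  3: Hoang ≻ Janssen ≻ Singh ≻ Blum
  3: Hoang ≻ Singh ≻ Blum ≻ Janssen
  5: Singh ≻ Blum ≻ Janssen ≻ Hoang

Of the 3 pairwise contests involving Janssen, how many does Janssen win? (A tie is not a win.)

Janssen against each rival (13 jurors):
Janssen–Singh: Singh 8–5.
Janssen vs Blum: 2+3 = 5 for Janssen, 8 for Blum — Blum by 8–5.
Janssen vs Hoang: Janssen, 7–6.
Janssen beats Hoang; loses to Singh, Blum — 1 pairwise win.

1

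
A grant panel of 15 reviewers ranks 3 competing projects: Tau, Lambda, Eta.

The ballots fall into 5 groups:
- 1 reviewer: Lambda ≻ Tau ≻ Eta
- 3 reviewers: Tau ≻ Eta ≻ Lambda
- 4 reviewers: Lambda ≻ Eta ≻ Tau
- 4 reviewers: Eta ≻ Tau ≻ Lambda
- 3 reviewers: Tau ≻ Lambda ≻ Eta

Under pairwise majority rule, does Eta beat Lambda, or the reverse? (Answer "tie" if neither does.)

Lambda

Ballots ranking Eta above Lambda: 3 + 4 = 7.
Ballots ranking Lambda above Eta: 15 − 7 = 8.
Lambda wins the head-to-head 8–7.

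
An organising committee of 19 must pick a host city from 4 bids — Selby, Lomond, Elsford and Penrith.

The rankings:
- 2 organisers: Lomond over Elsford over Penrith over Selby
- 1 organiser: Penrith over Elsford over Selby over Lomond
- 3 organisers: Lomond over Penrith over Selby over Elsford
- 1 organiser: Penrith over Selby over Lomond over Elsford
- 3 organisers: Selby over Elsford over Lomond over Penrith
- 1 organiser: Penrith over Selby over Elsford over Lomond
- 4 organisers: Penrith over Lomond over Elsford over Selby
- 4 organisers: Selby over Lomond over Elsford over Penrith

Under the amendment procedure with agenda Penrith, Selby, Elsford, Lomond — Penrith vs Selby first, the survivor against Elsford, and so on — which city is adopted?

Lomond

Round 1: Penrith vs Selby — 12–7, Penrith advances.
Round 2: Penrith vs Elsford — 10–9, Penrith advances.
Round 3: Penrith vs Lomond — 7–12, Lomond advances.
The agenda winner is Lomond.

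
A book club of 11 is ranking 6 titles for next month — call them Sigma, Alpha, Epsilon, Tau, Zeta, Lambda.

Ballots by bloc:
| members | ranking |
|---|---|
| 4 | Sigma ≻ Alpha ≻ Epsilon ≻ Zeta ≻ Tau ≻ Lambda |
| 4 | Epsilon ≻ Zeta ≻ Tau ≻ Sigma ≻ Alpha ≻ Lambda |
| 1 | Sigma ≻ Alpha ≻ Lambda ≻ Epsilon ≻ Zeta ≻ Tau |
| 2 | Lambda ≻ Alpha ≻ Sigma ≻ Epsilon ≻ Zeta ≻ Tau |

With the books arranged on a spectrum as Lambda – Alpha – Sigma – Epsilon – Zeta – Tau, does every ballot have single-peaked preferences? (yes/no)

Axis positions: Lambda=1, Alpha=2, Sigma=3, Epsilon=4, Zeta=5, Tau=6.
Bloc 1 (peak Sigma at position 3): ranking walks positions 3-2-4-5-6-1, expanding outward from the peak — single-peaked.
Bloc 2 (peak Epsilon at position 4): ranking walks positions 4-5-6-3-2-1, expanding outward from the peak — single-peaked.
Bloc 3 (peak Sigma at position 3): ranking walks positions 3-2-1-4-5-6, expanding outward from the peak — single-peaked.
Bloc 4 (peak Lambda at position 1): ranking walks positions 1-2-3-4-5-6, expanding outward from the peak — single-peaked.
Every ranking is single-peaked on this axis.

yes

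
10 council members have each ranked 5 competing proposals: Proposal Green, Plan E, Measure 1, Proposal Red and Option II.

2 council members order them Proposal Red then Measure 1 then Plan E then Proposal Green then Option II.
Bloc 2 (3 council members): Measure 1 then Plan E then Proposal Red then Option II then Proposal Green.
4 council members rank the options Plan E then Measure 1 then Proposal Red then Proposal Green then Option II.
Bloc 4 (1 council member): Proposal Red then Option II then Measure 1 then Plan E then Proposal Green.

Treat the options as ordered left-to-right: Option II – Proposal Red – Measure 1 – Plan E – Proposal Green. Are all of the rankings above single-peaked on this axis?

yes

Axis positions: Option II=1, Proposal Red=2, Measure 1=3, Plan E=4, Proposal Green=5.
Bloc 1 (peak Proposal Red at position 2): ranking walks positions 2-3-4-5-1, expanding outward from the peak — single-peaked.
Bloc 2 (peak Measure 1 at position 3): ranking walks positions 3-4-2-1-5, expanding outward from the peak — single-peaked.
Bloc 3 (peak Plan E at position 4): ranking walks positions 4-3-2-5-1, expanding outward from the peak — single-peaked.
Bloc 4 (peak Proposal Red at position 2): ranking walks positions 2-1-3-4-5, expanding outward from the peak — single-peaked.
Every ranking is single-peaked on this axis.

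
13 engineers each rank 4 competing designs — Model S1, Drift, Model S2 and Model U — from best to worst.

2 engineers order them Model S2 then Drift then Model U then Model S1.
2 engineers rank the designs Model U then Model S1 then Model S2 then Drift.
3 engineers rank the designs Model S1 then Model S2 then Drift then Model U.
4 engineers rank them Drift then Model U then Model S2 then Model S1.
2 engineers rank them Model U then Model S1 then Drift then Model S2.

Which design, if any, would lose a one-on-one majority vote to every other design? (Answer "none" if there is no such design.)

Pairwise majorities:
Model S1 vs Drift: Model S1 wins 7–6.
Model S1–Model S2: Model S1 7–6.
Model S1 vs Model U: Model S1 preferred on 3 ballots; Model U wins 10–3.
Drift vs Model S2: 4+2 = 6 for Drift, 7 for Model S2 — Model S2 by 7–6.
Drift vs Model U: Drift, 9–4.
Model S2 vs Model U: Model S2 is ranked higher on 2+3 = 5 ballots, Model U on 8. Model U wins 8–5.
No design is winless: Model S1 beats Drift; Drift beats Model U; Model S2 beats Drift; Model U beats Model S1. There is no Condorcet loser.

none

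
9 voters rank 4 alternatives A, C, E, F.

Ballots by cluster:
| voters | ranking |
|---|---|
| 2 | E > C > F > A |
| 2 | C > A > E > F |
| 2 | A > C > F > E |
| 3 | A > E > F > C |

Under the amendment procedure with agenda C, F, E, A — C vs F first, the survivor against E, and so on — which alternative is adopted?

A

Round 1: C vs F — 6–3, C advances.
Round 2: C vs E — 4–5, E advances.
Round 3: E vs A — 2–7, A advances.
The agenda winner is A.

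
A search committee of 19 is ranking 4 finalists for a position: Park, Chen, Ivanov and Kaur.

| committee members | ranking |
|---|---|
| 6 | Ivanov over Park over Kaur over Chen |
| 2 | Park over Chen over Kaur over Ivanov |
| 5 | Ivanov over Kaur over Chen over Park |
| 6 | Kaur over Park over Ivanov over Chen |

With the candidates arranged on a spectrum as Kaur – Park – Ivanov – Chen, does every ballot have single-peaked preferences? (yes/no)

no

Axis positions: Kaur=1, Park=2, Ivanov=3, Chen=4.
Faction 1 (peak Ivanov at position 3): ranking walks positions 3-2-1-4, expanding outward from the peak — single-peaked.
Faction 2: ranking walks positions 2-4-1-3; Chen is ranked above Ivanov even though Ivanov lies between Chen and the peak Park on the axis — preferences dip and rise again. Not single-peaked.
Faction 3: ranking walks positions 3-1-4-2; Kaur is ranked above Park even though Park lies between Kaur and the peak Ivanov on the axis — preferences dip and rise again. Not single-peaked.
Faction 4 (peak Kaur at position 1): ranking walks positions 1-2-3-4, expanding outward from the peak — single-peaked.
Faction 2 violates single-peakedness, so the profile is not single-peaked on this axis.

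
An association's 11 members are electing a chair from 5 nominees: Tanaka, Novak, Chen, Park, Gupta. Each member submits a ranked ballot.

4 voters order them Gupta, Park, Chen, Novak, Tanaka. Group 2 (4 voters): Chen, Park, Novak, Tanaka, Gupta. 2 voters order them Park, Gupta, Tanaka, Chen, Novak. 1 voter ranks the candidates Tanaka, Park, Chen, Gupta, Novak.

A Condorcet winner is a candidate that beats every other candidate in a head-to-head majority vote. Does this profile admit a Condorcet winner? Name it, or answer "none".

Head-to-head results (11 voters):
Tanaka–Novak: Novak 8–3.
Tanaka vs Chen: Chen wins 8–3.
Tanaka vs Park: Park wins 10–1.
Tanaka vs Gupta: Gupta wins 6–5.
Novak vs Chen: Chen, 11–0.
Novak vs Park: Park wins 11–0.
Novak–Gupta: Gupta 7–4.
Chen–Park: Park 7–4.
Chen vs Gupta: Gupta, 6–5.
Park vs Gupta: Park wins 7–4.
Only Park has no losses; Park is the Condorcet winner.

Park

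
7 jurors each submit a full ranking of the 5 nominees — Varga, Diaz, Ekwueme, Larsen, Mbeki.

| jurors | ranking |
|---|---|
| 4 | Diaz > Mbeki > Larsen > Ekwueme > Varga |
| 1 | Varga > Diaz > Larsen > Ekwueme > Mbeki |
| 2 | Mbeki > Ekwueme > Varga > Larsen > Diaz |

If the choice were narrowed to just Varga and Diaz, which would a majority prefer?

Diaz

Ballots ranking Varga above Diaz: 1 + 2 = 3.
Ballots ranking Diaz above Varga: 7 − 3 = 4.
Diaz wins the head-to-head 4–3.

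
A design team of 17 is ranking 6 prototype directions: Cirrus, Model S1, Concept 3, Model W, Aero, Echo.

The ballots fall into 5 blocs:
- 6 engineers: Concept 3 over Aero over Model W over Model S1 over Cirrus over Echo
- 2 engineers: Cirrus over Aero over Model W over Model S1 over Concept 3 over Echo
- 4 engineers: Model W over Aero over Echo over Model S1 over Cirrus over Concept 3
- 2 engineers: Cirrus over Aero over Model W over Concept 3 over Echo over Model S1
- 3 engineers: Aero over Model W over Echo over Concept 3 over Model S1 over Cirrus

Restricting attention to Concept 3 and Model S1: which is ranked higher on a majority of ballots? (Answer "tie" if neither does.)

Ballots ranking Concept 3 above Model S1: 6 + 2 + 3 = 11.
Ballots ranking Model S1 above Concept 3: 17 − 11 = 6.
Concept 3 wins the head-to-head 11–6.

Concept 3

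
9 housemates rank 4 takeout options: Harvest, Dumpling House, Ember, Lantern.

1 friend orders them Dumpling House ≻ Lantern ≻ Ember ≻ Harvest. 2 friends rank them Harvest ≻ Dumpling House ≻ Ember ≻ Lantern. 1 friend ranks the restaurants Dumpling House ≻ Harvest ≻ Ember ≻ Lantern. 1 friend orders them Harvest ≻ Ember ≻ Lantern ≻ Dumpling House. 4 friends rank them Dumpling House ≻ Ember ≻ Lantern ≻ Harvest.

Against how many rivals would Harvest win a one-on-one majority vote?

Harvest against each rival (9 friends):
Harvest vs Dumpling House: Dumpling House, 6–3.
Harvest vs Ember: 4 to 5, Ember.
Harvest vs Lantern: Harvest is ranked higher on 2+1+1 = 4 ballots, Lantern on 5. Lantern wins 5–4.
Harvest beats no one; loses to Dumpling House, Ember, Lantern — 0 pairwise wins.

0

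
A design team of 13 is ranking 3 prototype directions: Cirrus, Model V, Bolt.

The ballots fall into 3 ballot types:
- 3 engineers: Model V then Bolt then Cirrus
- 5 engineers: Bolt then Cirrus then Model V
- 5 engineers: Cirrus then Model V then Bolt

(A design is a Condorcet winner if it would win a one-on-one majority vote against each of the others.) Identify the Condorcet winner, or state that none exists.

none

Head-to-head results (13 engineers):
Cirrus vs Model V: 10 to 3, Cirrus.
Cirrus vs Bolt: 5 to 8, Bolt.
Model V vs Bolt: Model V is ranked higher on 3+5 = 8 ballots, Bolt on 5. Model V wins 8–5.
Every design loses at least once (Cirrus loses to Bolt; Model V loses to Cirrus; Bolt loses to Model V). The majority relation contains the cycle Cirrus beats Model V beats Bolt beats Cirrus, so there is no Condorcet winner.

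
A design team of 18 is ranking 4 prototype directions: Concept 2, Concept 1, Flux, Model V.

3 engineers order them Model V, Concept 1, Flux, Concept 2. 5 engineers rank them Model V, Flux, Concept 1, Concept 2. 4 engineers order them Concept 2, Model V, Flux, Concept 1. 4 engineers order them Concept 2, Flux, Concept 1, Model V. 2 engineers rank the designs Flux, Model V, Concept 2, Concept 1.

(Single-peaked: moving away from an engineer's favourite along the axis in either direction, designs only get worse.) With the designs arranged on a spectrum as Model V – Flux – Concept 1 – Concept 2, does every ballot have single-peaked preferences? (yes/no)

Axis positions: Model V=1, Flux=2, Concept 1=3, Concept 2=4.
Bloc 1: ranking walks positions 1-3-2-4; Concept 1 is ranked above Flux even though Flux lies between Concept 1 and the peak Model V on the axis — preferences dip and rise again. Not single-peaked.
Bloc 2 (peak Model V at position 1): ranking walks positions 1-2-3-4, expanding outward from the peak — single-peaked.
Bloc 3: ranking walks positions 4-1-2-3; Model V is ranked above Concept 1 even though Concept 1 lies between Model V and the peak Concept 2 on the axis — preferences dip and rise again. Not single-peaked.
Bloc 4: ranking walks positions 4-2-3-1; Flux is ranked above Concept 1 even though Concept 1 lies between Flux and the peak Concept 2 on the axis — preferences dip and rise again. Not single-peaked.
Bloc 5: ranking walks positions 2-1-4-3; Concept 2 is ranked above Concept 1 even though Concept 1 lies between Concept 2 and the peak Flux on the axis — preferences dip and rise again. Not single-peaked.
Bloc 1 violates single-peakedness, so the profile is not single-peaked on this axis.

no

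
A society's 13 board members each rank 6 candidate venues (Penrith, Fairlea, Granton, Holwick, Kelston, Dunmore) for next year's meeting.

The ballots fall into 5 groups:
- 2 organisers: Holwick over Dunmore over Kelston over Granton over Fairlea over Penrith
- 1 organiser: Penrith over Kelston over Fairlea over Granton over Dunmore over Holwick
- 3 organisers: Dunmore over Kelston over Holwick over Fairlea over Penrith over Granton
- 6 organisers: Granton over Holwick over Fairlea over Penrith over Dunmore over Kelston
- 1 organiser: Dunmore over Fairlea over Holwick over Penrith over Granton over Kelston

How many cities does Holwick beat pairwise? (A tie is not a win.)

Holwick against each rival (13 organisers):
Holwick vs Penrith: Holwick preferred on 2+3+6+1 = 12 ballots; Holwick wins 12–1.
Holwick vs Fairlea: 11 to 2, Holwick.
Holwick vs Granton: 2+3+1 = 6 for Holwick, 7 for Granton — Granton by 7–6.
Holwick vs Kelston: 2+6+1 = 9 for Holwick, 4 for Kelston — Holwick by 9–4.
Holwick vs Dunmore: Holwick wins 8–5.
Holwick beats Penrith, Fairlea, Kelston, Dunmore; loses to Granton — 4 pairwise wins.

4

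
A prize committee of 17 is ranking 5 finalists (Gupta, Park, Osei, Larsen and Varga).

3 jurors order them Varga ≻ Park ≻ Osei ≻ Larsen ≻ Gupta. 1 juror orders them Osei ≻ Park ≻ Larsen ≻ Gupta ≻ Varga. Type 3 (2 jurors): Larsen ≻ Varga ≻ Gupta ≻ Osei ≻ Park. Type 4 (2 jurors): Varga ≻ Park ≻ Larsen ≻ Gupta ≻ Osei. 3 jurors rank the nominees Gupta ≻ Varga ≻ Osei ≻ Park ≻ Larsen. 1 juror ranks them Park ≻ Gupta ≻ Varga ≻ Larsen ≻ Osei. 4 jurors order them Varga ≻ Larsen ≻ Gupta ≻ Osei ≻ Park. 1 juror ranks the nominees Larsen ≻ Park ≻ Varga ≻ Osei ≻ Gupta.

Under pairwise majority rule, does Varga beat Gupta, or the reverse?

Varga

Ballots ranking Varga above Gupta: 3 + 2 + 2 + 4 + 1 = 12.
Ballots ranking Gupta above Varga: 17 − 12 = 5.
Varga wins the head-to-head 12–5.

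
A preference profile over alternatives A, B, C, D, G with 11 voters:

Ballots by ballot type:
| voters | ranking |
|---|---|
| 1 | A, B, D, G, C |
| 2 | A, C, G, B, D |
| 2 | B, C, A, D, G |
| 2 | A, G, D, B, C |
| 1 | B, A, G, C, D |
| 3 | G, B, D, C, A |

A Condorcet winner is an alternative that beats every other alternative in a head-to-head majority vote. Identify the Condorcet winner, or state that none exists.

none

Check each pair by majority over 11 ballots:
A–B: B 6–5.
A vs C: A, 6–5.
A–D: A 8–3.
A–G: A 8–3.
B–C: B 9–2.
B–D: B 9–2.
B vs G: G, 7–4.
C vs D: D wins 6–5.
C vs G: G, 7–4.
D vs G: G wins 8–3.
Every alternative loses at least once (A loses to B; B loses to G; C loses to A; D loses to A; G loses to A). The majority relation contains the cycle A > G > B > A, so there is no Condorcet winner.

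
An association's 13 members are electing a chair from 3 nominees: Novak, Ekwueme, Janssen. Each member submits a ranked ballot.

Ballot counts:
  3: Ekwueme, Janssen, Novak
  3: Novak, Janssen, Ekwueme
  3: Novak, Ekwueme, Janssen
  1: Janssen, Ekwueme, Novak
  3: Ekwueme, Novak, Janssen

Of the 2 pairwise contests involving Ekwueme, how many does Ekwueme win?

Ekwueme against each rival (13 voters):
Ekwueme vs Novak: Ekwueme, 7–6.
Ekwueme vs Janssen: 3+3+3 = 9 for Ekwueme, 4 for Janssen — Ekwueme by 9–4.
Ekwueme beats Novak, Janssen — 2 pairwise wins.

2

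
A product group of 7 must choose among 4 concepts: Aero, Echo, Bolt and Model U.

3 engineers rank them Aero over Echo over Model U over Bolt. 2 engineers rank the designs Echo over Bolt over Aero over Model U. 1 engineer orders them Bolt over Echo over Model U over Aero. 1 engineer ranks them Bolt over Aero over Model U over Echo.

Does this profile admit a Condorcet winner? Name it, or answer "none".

Check each pair by majority over 7 ballots:
Aero vs Echo: 4 to 3, Aero.
Aero vs Bolt: Bolt, 4–3.
Aero vs Model U: 6 to 1, Aero.
Echo–Bolt: Echo 5–2.
Echo–Model U: Echo 6–1.
Bolt vs Model U: Bolt is ranked higher on 2+1+1 = 4 ballots, Model U on 3. Bolt wins 4–3.
Each design drops at least one matchup (Aero loses to Bolt; Echo loses to Aero; Bolt loses to Echo; Model U loses to Aero); the cycle Aero > Echo > Bolt > Aero rules out a Condorcet winner.

none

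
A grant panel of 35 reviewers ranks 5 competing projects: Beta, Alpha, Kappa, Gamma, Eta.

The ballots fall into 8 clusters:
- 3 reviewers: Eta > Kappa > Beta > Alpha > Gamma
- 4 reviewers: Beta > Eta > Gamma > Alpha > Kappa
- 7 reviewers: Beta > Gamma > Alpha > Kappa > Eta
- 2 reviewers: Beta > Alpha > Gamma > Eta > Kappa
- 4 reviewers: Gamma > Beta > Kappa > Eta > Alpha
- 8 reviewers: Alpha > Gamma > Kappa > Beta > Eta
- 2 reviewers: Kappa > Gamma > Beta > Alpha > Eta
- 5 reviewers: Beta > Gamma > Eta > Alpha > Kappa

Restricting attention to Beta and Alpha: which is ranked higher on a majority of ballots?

Beta

Ballots ranking Beta above Alpha: 3 + 4 + 7 + 2 + 4 + 2 + 5 = 27.
Ballots ranking Alpha above Beta: 35 − 27 = 8.
Beta wins the head-to-head 27–8.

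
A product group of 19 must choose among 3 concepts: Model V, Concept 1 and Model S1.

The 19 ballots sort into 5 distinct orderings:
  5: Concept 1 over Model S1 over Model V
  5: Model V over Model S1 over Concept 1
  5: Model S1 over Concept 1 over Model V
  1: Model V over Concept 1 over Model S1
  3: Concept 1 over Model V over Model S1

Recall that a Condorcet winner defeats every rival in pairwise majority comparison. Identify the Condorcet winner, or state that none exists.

Head-to-head results (19 engineers):
Model V vs Concept 1: 5+1 = 6 for Model V, 13 for Concept 1 — Concept 1 by 13–6.
Model V vs Model S1: 9 to 10, Model S1.
Concept 1 vs Model S1: 9 to 10, Model S1.
Model S1 defeats every rival head-to-head and is the Condorcet winner.

Model S1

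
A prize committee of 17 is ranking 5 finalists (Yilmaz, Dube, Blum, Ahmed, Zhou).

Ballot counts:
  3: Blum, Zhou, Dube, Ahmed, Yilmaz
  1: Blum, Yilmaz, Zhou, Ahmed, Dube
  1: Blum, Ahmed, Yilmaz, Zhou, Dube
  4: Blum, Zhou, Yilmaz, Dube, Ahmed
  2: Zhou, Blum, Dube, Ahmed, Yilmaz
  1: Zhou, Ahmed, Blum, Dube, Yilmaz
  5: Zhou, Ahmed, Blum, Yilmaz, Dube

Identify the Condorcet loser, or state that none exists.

none

Pairwise majorities:
Yilmaz vs Dube: Yilmaz is ranked higher on 1+1+4+5 = 11 ballots, Dube on 6. Yilmaz wins 11–6.
Yilmaz vs Blum: 0 to 17, Blum.
Yilmaz vs Ahmed: 5 to 12, Ahmed.
Yilmaz vs Zhou: Zhou, 15–2.
Dube vs Blum: Dube is ranked higher on 0 ballots, Blum on 17. Blum wins 17–0.
Dube vs Ahmed: 3+4+2 = 9 for Dube, 8 for Ahmed — Dube by 9–8.
Dube vs Zhou: Dube is ranked higher on 0 ballots, Zhou on 17. Zhou wins 17–0.
Blum vs Ahmed: Blum, 11–6.
Blum vs Zhou: Blum is ranked higher on 3+1+1+4 = 9 ballots, Zhou on 8. Blum wins 9–8.
Ahmed vs Zhou: 1 for Ahmed, 16 for Zhou — Zhou by 16–1.
Every nominee wins at least one matchup (Yilmaz beats Dube; Dube beats Ahmed; Blum beats Yilmaz; Ahmed beats Yilmaz; Zhou beats Yilmaz), so there is no Condorcet loser.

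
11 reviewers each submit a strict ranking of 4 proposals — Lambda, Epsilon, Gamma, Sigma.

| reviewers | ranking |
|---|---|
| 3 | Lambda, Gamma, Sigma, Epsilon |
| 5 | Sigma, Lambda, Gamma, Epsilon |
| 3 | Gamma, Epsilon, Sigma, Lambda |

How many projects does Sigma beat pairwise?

2

Sigma against each rival (11 reviewers):
Sigma vs Lambda: Sigma is ranked higher on 5+3 = 8 ballots, Lambda on 3. Sigma wins 8–3.
Sigma vs Epsilon: Sigma is ranked higher on 3+5 = 8 ballots, Epsilon on 3. Sigma wins 8–3.
Sigma vs Gamma: Gamma, 6–5.
Sigma beats Lambda, Epsilon; loses to Gamma — 2 pairwise wins.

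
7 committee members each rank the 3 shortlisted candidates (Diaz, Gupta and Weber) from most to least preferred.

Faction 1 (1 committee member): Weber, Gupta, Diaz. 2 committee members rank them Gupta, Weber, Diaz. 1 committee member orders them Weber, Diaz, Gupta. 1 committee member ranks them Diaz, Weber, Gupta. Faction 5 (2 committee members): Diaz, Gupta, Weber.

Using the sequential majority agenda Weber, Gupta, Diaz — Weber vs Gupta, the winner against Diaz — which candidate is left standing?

Round 1: Weber vs Gupta — 3–4, Gupta advances.
Round 2: Gupta vs Diaz — 3–4, Diaz advances.
The agenda winner is Diaz.

Diaz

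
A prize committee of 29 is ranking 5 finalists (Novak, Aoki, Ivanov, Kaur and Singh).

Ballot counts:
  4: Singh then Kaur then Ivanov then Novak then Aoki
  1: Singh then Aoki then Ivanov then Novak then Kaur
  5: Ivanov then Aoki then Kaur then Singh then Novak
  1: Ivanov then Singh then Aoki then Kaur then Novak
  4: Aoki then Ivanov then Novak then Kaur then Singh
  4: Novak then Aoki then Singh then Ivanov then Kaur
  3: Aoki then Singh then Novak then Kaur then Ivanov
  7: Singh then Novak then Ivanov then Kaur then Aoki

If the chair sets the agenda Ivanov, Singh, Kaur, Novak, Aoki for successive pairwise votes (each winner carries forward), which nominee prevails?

Round 1: Ivanov vs Singh — 10–19, Singh advances.
Round 2: Singh vs Kaur — 20–9, Singh advances.
Round 3: Singh vs Novak — 21–8, Singh advances.
Round 4: Singh vs Aoki — 13–16, Aoki advances.
Aoki survives the agenda.

Aoki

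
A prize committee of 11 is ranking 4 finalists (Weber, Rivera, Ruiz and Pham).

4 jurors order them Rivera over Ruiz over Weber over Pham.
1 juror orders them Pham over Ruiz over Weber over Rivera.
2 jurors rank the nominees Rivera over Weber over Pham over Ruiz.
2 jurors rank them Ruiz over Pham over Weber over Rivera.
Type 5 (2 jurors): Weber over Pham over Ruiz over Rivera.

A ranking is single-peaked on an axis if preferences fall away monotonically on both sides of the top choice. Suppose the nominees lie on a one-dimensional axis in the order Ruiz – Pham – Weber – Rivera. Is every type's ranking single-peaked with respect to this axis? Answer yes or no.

no

Axis positions: Ruiz=1, Pham=2, Weber=3, Rivera=4.
Type 1: ranking walks positions 4-1-3-2; Ruiz is ranked above Weber even though Weber lies between Ruiz and the peak Rivera on the axis — preferences dip and rise again. Not single-peaked.
Type 2 (peak Pham at position 2): ranking walks positions 2-1-3-4, expanding outward from the peak — single-peaked.
Type 3 (peak Rivera at position 4): ranking walks positions 4-3-2-1, expanding outward from the peak — single-peaked.
Type 4 (peak Ruiz at position 1): ranking walks positions 1-2-3-4, expanding outward from the peak — single-peaked.
Type 5 (peak Weber at position 3): ranking walks positions 3-2-1-4, expanding outward from the peak — single-peaked.
Type 1 violates single-peakedness, so the profile is not single-peaked on this axis.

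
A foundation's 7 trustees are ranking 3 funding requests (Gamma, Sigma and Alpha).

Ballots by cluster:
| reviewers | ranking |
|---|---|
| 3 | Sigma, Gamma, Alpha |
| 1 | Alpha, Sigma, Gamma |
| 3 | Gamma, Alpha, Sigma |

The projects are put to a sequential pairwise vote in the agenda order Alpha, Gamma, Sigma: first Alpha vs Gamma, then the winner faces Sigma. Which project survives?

Round 1: Alpha vs Gamma — 1–6, Gamma advances.
Round 2: Gamma vs Sigma — 3–4, Sigma advances.
The agenda winner is Sigma.

Sigma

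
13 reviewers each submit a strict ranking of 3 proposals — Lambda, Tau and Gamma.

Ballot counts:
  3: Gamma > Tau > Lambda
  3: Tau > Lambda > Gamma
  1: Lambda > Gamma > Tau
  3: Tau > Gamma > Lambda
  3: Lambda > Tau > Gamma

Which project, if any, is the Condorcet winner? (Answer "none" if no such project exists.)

Pairwise majorities:
Lambda vs Tau: 4 to 9, Tau.
Lambda vs Gamma: Lambda is ranked higher on 3+1+3 = 7 ballots, Gamma on 6. Lambda wins 7–6.
Tau vs Gamma: 3+3+3 = 9 for Tau, 4 for Gamma — Tau by 9–4.
Tau wins every pairwise contest, so Tau is the Condorcet winner.

Tau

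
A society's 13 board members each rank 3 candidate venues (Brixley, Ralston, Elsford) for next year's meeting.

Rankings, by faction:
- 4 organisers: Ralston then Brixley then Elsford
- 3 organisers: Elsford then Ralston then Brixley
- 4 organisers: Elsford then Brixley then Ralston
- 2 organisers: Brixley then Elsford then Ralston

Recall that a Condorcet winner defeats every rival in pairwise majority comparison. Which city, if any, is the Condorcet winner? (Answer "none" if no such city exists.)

Check each pair by majority over 13 ballots:
Brixley–Ralston: Ralston 7–6.
Brixley vs Elsford: Elsford wins 7–6.
Ralston–Elsford: Elsford 9–4.
Elsford defeats every rival head-to-head and is the Condorcet winner.

Elsford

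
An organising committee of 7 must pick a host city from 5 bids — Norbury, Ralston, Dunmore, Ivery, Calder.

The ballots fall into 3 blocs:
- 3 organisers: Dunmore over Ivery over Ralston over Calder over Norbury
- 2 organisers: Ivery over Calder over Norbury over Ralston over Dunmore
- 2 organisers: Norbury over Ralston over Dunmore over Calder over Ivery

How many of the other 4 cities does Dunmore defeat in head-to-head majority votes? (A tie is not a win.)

2

Dunmore against each rival (7 organisers):
Dunmore vs Norbury: Dunmore is ranked higher on 3 ballots, Norbury on 4. Norbury wins 4–3.
Dunmore–Ralston: Ralston 4–3.
Dunmore vs Ivery: Dunmore wins 5–2.
Dunmore–Calder: Dunmore 5–2.
Dunmore beats Ivery, Calder; loses to Norbury, Ralston — 2 pairwise wins.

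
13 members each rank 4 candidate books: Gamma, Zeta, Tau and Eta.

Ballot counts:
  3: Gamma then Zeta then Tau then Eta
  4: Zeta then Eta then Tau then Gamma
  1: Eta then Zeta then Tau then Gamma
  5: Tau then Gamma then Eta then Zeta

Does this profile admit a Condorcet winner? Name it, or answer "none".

Check each pair by majority over 13 ballots:
Gamma–Zeta: Gamma 8–5.
Gamma–Tau: Tau 10–3.
Gamma–Eta: Gamma 8–5.
Zeta vs Tau: Zeta, 8–5.
Zeta–Eta: Zeta 7–6.
Tau–Eta: Tau 8–5.
Each book drops at least one matchup (Gamma loses to Tau; Zeta loses to Gamma; Tau loses to Zeta; Eta loses to Gamma); the cycle Gamma > Zeta > Tau > Gamma rules out a Condorcet winner.

none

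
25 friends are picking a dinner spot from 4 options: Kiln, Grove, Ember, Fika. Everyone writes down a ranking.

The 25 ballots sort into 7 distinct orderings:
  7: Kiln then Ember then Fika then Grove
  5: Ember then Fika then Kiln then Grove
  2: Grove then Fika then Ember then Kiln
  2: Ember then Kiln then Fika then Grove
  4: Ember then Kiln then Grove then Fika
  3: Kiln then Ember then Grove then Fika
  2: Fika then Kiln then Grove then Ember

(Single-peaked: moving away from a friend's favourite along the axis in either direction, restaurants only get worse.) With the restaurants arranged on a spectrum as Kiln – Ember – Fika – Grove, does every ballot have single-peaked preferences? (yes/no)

no

Axis positions: Kiln=1, Ember=2, Fika=3, Grove=4.
Ballot type 1 (peak Kiln at position 1): ranking walks positions 1-2-3-4, expanding outward from the peak — single-peaked.
Ballot type 2 (peak Ember at position 2): ranking walks positions 2-3-1-4, expanding outward from the peak — single-peaked.
Ballot type 3 (peak Grove at position 4): ranking walks positions 4-3-2-1, expanding outward from the peak — single-peaked.
Ballot type 4 (peak Ember at position 2): ranking walks positions 2-1-3-4, expanding outward from the peak — single-peaked.
Ballot type 5: ranking walks positions 2-1-4-3; Grove is ranked above Fika even though Fika lies between Grove and the peak Ember on the axis — preferences dip and rise again. Not single-peaked.
Ballot type 6: ranking walks positions 1-2-4-3; Grove is ranked above Fika even though Fika lies between Grove and the peak Kiln on the axis — preferences dip and rise again. Not single-peaked.
Ballot type 7: ranking walks positions 3-1-4-2; Kiln is ranked above Ember even though Ember lies between Kiln and the peak Fika on the axis — preferences dip and rise again. Not single-peaked.
Ballot type 5 violates single-peakedness, so the profile is not single-peaked on this axis.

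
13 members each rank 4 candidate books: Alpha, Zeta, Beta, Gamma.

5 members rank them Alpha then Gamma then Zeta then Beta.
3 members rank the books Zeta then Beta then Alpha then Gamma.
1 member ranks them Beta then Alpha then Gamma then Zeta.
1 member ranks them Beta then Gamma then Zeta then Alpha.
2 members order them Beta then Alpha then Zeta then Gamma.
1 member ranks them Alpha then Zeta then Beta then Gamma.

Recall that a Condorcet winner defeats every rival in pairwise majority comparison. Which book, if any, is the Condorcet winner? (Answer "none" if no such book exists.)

Head-to-head results (13 members):
Alpha vs Zeta: Alpha is ranked higher on 5+1+2+1 = 9 ballots, Zeta on 4. Alpha wins 9–4.
Alpha vs Beta: 6 to 7, Beta.
Alpha vs Gamma: Alpha is ranked higher on 5+3+1+2+1 = 12 ballots, Gamma on 1. Alpha wins 12–1.
Zeta vs Beta: 5+3+1 = 9 for Zeta, 4 for Beta — Zeta by 9–4.
Zeta vs Gamma: 3+2+1 = 6 for Zeta, 7 for Gamma — Gamma by 7–6.
Beta vs Gamma: Beta is ranked higher on 3+1+1+2+1 = 8 ballots, Gamma on 5. Beta wins 8–5.
No book is unbeaten: Alpha loses to Beta; Zeta loses to Alpha; Beta loses to Zeta; Gamma loses to Alpha. In particular Alpha > Zeta > Beta > Alpha is a majority cycle — no Condorcet winner exists.

none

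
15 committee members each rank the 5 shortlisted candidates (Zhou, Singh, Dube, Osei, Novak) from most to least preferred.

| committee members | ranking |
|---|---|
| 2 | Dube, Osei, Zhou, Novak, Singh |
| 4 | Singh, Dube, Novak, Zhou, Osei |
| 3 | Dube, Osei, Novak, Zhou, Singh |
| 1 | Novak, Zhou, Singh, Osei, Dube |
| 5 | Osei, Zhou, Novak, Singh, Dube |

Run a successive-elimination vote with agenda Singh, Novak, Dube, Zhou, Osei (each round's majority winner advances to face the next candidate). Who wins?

Dube

Round 1: Singh vs Novak — 4–11, Novak advances.
Round 2: Novak vs Dube — 6–9, Dube advances.
Round 3: Dube vs Zhou — 9–6, Dube advances.
Round 4: Dube vs Osei — 9–6, Dube advances.
Dube survives the agenda.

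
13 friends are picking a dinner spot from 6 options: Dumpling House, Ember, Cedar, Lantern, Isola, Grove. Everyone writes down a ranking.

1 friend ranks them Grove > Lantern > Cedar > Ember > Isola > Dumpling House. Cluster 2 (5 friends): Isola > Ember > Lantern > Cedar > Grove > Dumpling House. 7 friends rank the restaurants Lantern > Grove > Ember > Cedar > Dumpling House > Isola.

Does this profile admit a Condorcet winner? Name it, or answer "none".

Lantern

Pairwise majorities:
Dumpling House vs Ember: 0 to 13, Ember.
Dumpling House vs Cedar: 0 for Dumpling House, 13 for Cedar — Cedar by 13–0.
Dumpling House vs Lantern: 0 to 13, Lantern.
Dumpling House vs Isola: 7 to 6, Dumpling House.
Dumpling House vs Grove: 0 for Dumpling House, 13 for Grove — Grove by 13–0.
Ember vs Cedar: 12 to 1, Ember.
Ember vs Lantern: 5 for Ember, 8 for Lantern — Lantern by 8–5.
Ember vs Isola: Ember preferred on 1+7 = 8 ballots; Ember wins 8–5.
Ember vs Grove: Ember is ranked higher on 5 ballots, Grove on 8. Grove wins 8–5.
Cedar vs Lantern: 0 for Cedar, 13 for Lantern — Lantern by 13–0.
Cedar vs Isola: 1+7 = 8 for Cedar, 5 for Isola — Cedar by 8–5.
Cedar vs Grove: Cedar is ranked higher on 5 ballots, Grove on 8. Grove wins 8–5.
Lantern vs Isola: Lantern is ranked higher on 1+7 = 8 ballots, Isola on 5. Lantern wins 8–5.
Lantern vs Grove: Lantern is ranked higher on 5+7 = 12 ballots, Grove on 1. Lantern wins 12–1.
Isola vs Grove: Isola preferred on 5 ballots; Grove wins 8–5.
Only Lantern has no losses; Lantern is the Condorcet winner.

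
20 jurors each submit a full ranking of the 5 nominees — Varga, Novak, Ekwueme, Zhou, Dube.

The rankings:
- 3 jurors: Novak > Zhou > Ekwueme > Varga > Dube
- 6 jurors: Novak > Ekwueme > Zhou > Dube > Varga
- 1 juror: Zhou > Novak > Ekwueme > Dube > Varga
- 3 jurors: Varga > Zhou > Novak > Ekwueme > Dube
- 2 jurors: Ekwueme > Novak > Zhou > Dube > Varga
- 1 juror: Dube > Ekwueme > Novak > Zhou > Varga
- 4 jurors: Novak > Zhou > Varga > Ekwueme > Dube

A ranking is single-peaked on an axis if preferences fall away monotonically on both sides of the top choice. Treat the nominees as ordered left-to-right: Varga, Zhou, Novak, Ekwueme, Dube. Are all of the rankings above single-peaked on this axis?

Axis positions: Varga=1, Zhou=2, Novak=3, Ekwueme=4, Dube=5.
Group 1 (peak Novak at position 3): ranking walks positions 3-2-4-1-5, expanding outward from the peak — single-peaked.
Group 2 (peak Novak at position 3): ranking walks positions 3-4-2-5-1, expanding outward from the peak — single-peaked.
Group 3 (peak Zhou at position 2): ranking walks positions 2-3-4-5-1, expanding outward from the peak — single-peaked.
Group 4 (peak Varga at position 1): ranking walks positions 1-2-3-4-5, expanding outward from the peak — single-peaked.
Group 5 (peak Ekwueme at position 4): ranking walks positions 4-3-2-5-1, expanding outward from the peak — single-peaked.
Group 6 (peak Dube at position 5): ranking walks positions 5-4-3-2-1, expanding outward from the peak — single-peaked.
Group 7 (peak Novak at position 3): ranking walks positions 3-2-1-4-5, expanding outward from the peak — single-peaked.
Every ranking is single-peaked on this axis.

yes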